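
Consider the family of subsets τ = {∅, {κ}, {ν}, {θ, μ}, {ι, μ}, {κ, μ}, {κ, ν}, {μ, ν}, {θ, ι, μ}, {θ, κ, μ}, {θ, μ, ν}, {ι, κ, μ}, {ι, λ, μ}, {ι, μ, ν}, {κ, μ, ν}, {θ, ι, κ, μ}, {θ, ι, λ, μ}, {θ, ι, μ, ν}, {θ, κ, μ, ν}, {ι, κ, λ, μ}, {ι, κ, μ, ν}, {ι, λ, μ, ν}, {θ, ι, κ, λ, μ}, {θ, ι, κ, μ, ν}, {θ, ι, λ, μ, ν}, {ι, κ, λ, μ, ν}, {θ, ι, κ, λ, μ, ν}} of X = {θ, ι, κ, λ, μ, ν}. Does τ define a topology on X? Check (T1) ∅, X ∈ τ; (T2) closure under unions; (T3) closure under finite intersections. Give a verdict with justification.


τ is NOT a topology on X.

Axiom (T1): ∅ ∈ τ? Yes; X ∈ τ? Yes.
Axiom (T2/T3): check pairwise unions and intersections of members of τ.
Counterexample for (T3): {θ, μ} ∩ {ι, μ} = {μ} ∉ τ. Therefore τ is NOT a topology.


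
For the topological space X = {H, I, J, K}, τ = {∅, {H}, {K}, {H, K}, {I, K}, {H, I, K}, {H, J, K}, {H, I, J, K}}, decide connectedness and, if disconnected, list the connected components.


(X, τ) is connected.

Find clopen sets (U ∈ τ with X ∖ U ∈ τ):
  U = ∅, X ∖ U = {H, I, J, K} — both open, so U is clopen.
  U = {H, I, J, K}, X ∖ U = ∅ — both open, so U is clopen.
Only trivial clopens (∅ and X) exist, so (X, τ) is connected.
Compute connected components by grouping points that agree on all clopens:
  component: {H, I, J, K}


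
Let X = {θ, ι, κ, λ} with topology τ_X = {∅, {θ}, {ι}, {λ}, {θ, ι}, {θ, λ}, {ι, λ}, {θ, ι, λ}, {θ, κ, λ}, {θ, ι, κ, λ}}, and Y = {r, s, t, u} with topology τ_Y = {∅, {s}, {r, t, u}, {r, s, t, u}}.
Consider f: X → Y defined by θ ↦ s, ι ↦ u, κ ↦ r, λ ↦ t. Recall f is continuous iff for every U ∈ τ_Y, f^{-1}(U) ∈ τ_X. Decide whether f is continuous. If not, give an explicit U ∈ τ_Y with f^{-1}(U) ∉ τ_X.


f is NOT continuous.

Compute f^{-1}(U) for each U ∈ τ_Y:
  U = ∅: f^{-1}(U) = ∅ ∈ τ_X ✓.
  U = {s}: f^{-1}(U) = {θ} ∈ τ_X ✓.
  U = {r, t, u}: f^{-1}(U) = {ι, κ, λ} ∉ τ_X ✗.
  U = {r, s, t, u}: f^{-1}(U) = {θ, ι, κ, λ} ∈ τ_X ✓.
Found U = {r, t, u} with f^{-1}(U) = {ι, κ, λ} not in τ_X. Therefore f is NOT continuous.


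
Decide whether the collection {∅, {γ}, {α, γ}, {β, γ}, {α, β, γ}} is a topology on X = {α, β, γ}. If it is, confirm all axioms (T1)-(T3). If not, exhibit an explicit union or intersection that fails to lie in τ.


τ IS a topology on X.

Axiom (T1): ∅ ∈ τ? Yes; X ∈ τ? Yes.
Axiom (T2/T3): check pairwise unions and intersections of members of τ.
All pairwise intersections and unions checked — each lies in τ. Therefore τ satisfies (T1), (T2), (T3): it IS a topology on X.


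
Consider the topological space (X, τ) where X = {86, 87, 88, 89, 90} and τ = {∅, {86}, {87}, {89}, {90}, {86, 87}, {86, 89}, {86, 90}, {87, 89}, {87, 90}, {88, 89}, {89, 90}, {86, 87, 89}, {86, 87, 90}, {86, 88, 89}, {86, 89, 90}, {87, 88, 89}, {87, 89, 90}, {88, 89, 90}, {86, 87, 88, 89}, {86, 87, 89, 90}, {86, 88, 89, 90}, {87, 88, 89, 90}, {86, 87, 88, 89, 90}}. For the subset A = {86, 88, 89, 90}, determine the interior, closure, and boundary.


int(A) = {86, 88, 89, 90}, cl(A) = {86, 88, 89, 90}, ∂A = ∅.

Closed sets in (X, τ) are complements of opens:
  closed(X, τ) = {∅, {86}, {87}, {88}, {90}, {86, 87}, {86, 88}, {86, 90}, {87, 88}, {87, 90}, {88, 89}, {88, 90}, {86, 87, 88}, {86, 87, 90}, {86, 88, 89}, {86, 88, 90}, {87, 88, 89}, {87, 88, 90}, {88, 89, 90}, {86, 87, 88, 89}, {86, 87, 88, 90}, {86, 88, 89, 90}, {87, 88, 89, 90}, {86, 87, 88, 89, 90}}.
int(A) = ⋃ {U ∈ τ : U ⊆ A}. Opens contained in A: ∅, {86}, {89}, {90}, {86, 89}, {86, 90}, {88, 89}, {89, 90}, {86, 88, 89}, {86, 89, 90}, {88, 89, 90}, {86, 88, 89, 90}.
Taking the union of these: int(A) = {86, 88, 89, 90}.
cl(A) = ⋂ {C closed : A ⊆ C}. Closed sets containing A: {86, 88, 89, 90}, {86, 87, 88, 89, 90}.
Intersecting these: cl(A) = {86, 88, 89, 90}.
∂A = cl(A) ∖ int(A) = {86, 88, 89, 90} ∖ {86, 88, 89, 90} = ∅.


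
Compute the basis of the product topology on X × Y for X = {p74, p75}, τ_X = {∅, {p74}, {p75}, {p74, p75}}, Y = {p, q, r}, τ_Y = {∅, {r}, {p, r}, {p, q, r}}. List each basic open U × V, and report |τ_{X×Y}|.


Basis B = {∅ × ∅, {p74} × {r}, {p75} × {r}, {p74} × {p, r}, {p74, p75} × {r}, {p75} × {p, r}, {p74} × {p, q, r}, {p75} × {p, q, r}, {p74, p75} × {p, r}, {p74, p75} × {p, q, r}}; |τ_{X×Y}| = 16.

Enumerate products U × V with U ∈ τ_X, V ∈ τ_Y (deduplicated):
  ∅ × ∅ = {} (∅)
  {p74} × {r} = {(p74,r)}
  {p75} × {r} = {(p75,r)}
  {p74} × {p, r} = {(p74,p), (p74,r)}
  {p74, p75} × {r} = {(p74,r), (p75,r)}
  {p75} × {p, r} = {(p75,p), (p75,r)}
  {p74} × {p, q, r} = {(p74,p), (p74,q), (p74,r)}
  {p75} × {p, q, r} = {(p75,p), (p75,q), (p75,r)}
  {p74, p75} × {p, r} = {(p74,p), (p74,r), (p75,p), (p75,r)}
  {p74, p75} × {p, q, r} = {(p74,p), (p74,q), (p74,r), (p75,p), (p75,q), (p75,r)}
These 10 distinct sets form the basis B.
Close under arbitrary unions to get τ_{X×Y}; counting gives |τ_{X×Y}| = 16.


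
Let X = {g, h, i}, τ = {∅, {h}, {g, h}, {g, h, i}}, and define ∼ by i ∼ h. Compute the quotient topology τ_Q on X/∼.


X/∼ = {[g], [h=i]}; |τ_Q| = 2.

Equivalence classes: [g], [h=i].
Quotient map π: X → X/∼ sends g ↦ [g], h ↦ [h=i], i ↦ [h=i].
For each subset V ⊆ X/∼, compute π^{-1}(V) ⊆ X and check whether π^{-1}(V) ∈ τ. V is open in τ_Q iff π^{-1}(V) ∈ τ.
  V = {}: π^{-1}(V) = ∅ ∈ τ ✓.
  V = {[g]}: π^{-1}(V) = {g} ∉ τ ✗.
  V = {[h=i]}: π^{-1}(V) = {h, i} ∉ τ ✗.
  V = {[g], [h=i]}: π^{-1}(V) = {g, h, i} ∈ τ ✓.
Open sets in the quotient: τ_Q = {{}, {[g], [h=i]}} (2 elements).


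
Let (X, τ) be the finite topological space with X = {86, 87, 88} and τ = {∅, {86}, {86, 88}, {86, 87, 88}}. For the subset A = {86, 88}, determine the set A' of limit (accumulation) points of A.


A' = {87, 88}

For each x ∈ X, list the open sets U ∈ τ with x ∈ U, then check whether U ∩ (A ∖ {x}) ≠ ∅ for every such U.
  x = 86: open {86} ∋ x has {86} ∩ (A ∖ {86}) = ∅, so x is NOT a limit point.
  x = 87: opens ∋ x are {86, 87, 88}; each meets A ∖ {87}, so x IS a limit point.
  x = 88: opens ∋ x are {86, 88}, {86, 87, 88}; each meets A ∖ {88}, so x IS a limit point.
Collecting: A' = {87, 88}.


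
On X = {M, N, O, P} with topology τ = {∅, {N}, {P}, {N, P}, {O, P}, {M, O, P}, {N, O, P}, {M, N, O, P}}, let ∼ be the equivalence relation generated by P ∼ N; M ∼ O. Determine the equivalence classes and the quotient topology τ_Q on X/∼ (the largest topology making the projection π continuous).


X/∼ = {[M=O], [N=P]}; |τ_Q| = 3.

Equivalence classes: [M=O], [N=P].
Quotient map π: X → X/∼ sends M ↦ [M=O], N ↦ [N=P], O ↦ [M=O], P ↦ [N=P].
For each subset V ⊆ X/∼, compute π^{-1}(V) ⊆ X and check whether π^{-1}(V) ∈ τ. V is open in τ_Q iff π^{-1}(V) ∈ τ.
  V = {}: π^{-1}(V) = ∅ ∈ τ ✓.
  V = {[M=O]}: π^{-1}(V) = {M, O} ∉ τ ✗.
  V = {[N=P]}: π^{-1}(V) = {N, P} ∈ τ ✓.
  V = {[M=O], [N=P]}: π^{-1}(V) = {M, N, O, P} ∈ τ ✓.
Open sets in the quotient: τ_Q = {{}, {[N=P]}, {[M=O], [N=P]}} (3 elements).


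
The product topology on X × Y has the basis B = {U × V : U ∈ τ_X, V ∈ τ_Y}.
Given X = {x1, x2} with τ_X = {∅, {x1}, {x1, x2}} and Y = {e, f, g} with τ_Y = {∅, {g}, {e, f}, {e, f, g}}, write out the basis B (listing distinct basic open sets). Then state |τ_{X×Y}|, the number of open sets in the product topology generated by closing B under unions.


Basis B = {∅ × ∅, {x1} × {g}, {x1} × {e, f}, {x1, x2} × {g}, {x1} × {e, f, g}, {x1, x2} × {e, f}, {x1, x2} × {e, f, g}}; |τ_{X×Y}| = 9.

Enumerate products U × V with U ∈ τ_X, V ∈ τ_Y (deduplicated):
  ∅ × ∅ = {} (∅)
  {x1} × {g} = {(x1,g)}
  {x1} × {e, f} = {(x1,e), (x1,f)}
  {x1, x2} × {g} = {(x1,g), (x2,g)}
  {x1} × {e, f, g} = {(x1,e), (x1,f), (x1,g)}
  {x1, x2} × {e, f} = {(x1,e), (x1,f), (x2,e), (x2,f)}
  {x1, x2} × {e, f, g} = {(x1,e), (x1,f), (x1,g), (x2,e), (x2,f), (x2,g)}
These 7 distinct sets form the basis B.
Close under arbitrary unions to get τ_{X×Y}; counting gives |τ_{X×Y}| = 9.


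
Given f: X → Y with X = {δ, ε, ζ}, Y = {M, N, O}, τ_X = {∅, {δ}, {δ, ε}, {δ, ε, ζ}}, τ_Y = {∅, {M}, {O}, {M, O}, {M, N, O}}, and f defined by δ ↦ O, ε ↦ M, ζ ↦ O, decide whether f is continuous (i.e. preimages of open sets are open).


f is NOT continuous.

Compute f^{-1}(U) for each U ∈ τ_Y:
  U = ∅: f^{-1}(U) = ∅ ∈ τ_X ✓.
  U = {M}: f^{-1}(U) = {ε} ∉ τ_X ✗.
  U = {O}: f^{-1}(U) = {δ, ζ} ∉ τ_X ✗.
  U = {M, O}: f^{-1}(U) = {δ, ε, ζ} ∈ τ_X ✓.
  U = {M, N, O}: f^{-1}(U) = {δ, ε, ζ} ∈ τ_X ✓.
Found U = {M} with f^{-1}(U) = {ε} not in τ_X. Therefore f is NOT continuous.


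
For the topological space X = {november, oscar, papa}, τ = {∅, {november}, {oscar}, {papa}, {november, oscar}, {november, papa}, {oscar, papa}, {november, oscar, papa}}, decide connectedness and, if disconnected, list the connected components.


(X, τ) is disconnected; components = [{november}, {oscar}, {papa}].

Find clopen sets (U ∈ τ with X ∖ U ∈ τ):
  U = ∅, X ∖ U = {november, oscar, papa} — both open, so U is clopen.
  U = {november}, X ∖ U = {oscar, papa} — both open, so U is clopen.
  U = {oscar}, X ∖ U = {november, papa} — both open, so U is clopen.
  U = {papa}, X ∖ U = {november, oscar} — both open, so U is clopen.
  U = {november, oscar}, X ∖ U = {papa} — both open, so U is clopen.
  U = {november, papa}, X ∖ U = {oscar} — both open, so U is clopen.
  U = {oscar, papa}, X ∖ U = {november} — both open, so U is clopen.
  U = {november, oscar, papa}, X ∖ U = ∅ — both open, so U is clopen.
Nontrivial clopen(s) exist: e.g. {oscar, papa}. So (X, τ) is disconnected.
Compute connected components by grouping points that agree on all clopens:
  component: {november}
  component: {oscar}
  component: {papa}


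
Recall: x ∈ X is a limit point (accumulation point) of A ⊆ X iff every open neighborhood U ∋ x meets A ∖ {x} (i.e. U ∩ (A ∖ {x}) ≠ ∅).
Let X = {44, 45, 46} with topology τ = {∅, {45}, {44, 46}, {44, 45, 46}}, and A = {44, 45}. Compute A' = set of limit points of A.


A' = {46}

For each x ∈ X, list the open sets U ∈ τ with x ∈ U, then check whether U ∩ (A ∖ {x}) ≠ ∅ for every such U.
  x = 44: open {44, 46} ∋ x has {44, 46} ∩ (A ∖ {44}) = ∅, so x is NOT a limit point.
  x = 45: open {45} ∋ x has {45} ∩ (A ∖ {45}) = ∅, so x is NOT a limit point.
  x = 46: opens ∋ x are {44, 46}, {44, 45, 46}; each meets A ∖ {46}, so x IS a limit point.
Collecting: A' = {46}.


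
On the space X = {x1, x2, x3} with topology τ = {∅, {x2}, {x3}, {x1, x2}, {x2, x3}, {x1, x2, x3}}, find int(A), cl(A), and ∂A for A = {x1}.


int(A) = ∅, cl(A) = {x1}, ∂A = {x1}.

Closed sets in (X, τ) are complements of opens:
  closed(X, τ) = {∅, {x1}, {x3}, {x1, x2}, {x1, x3}, {x1, x2, x3}}.
int(A) = ⋃ {U ∈ τ : U ⊆ A}. Opens contained in A: ∅.
Taking the union of these: int(A) = ∅.
cl(A) = ⋂ {C closed : A ⊆ C}. Closed sets containing A: {x1}, {x1, x2}, {x1, x3}, {x1, x2, x3}.
Intersecting these: cl(A) = {x1}.
∂A = cl(A) ∖ int(A) = {x1} ∖ ∅ = {x1}.


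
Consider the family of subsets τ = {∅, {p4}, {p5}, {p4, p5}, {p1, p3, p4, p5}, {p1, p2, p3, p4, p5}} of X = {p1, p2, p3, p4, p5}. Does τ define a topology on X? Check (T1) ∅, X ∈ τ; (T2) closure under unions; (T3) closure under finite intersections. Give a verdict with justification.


τ IS a topology on X.

Axiom (T1): ∅ ∈ τ? Yes; X ∈ τ? Yes.
Axiom (T2/T3): check pairwise unions and intersections of members of τ.
All pairwise intersections and unions checked — each lies in τ. Therefore τ satisfies (T1), (T2), (T3): it IS a topology on X.


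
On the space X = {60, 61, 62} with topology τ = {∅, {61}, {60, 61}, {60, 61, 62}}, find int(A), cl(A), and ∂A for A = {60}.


int(A) = ∅, cl(A) = {60, 62}, ∂A = {60, 62}.

Closed sets in (X, τ) are complements of opens:
  closed(X, τ) = {∅, {62}, {60, 62}, {60, 61, 62}}.
int(A) = ⋃ {U ∈ τ : U ⊆ A}. Opens contained in A: ∅.
Taking the union of these: int(A) = ∅.
cl(A) = ⋂ {C closed : A ⊆ C}. Closed sets containing A: {60, 62}, {60, 61, 62}.
Intersecting these: cl(A) = {60, 62}.
∂A = cl(A) ∖ int(A) = {60, 62} ∖ ∅ = {60, 62}.


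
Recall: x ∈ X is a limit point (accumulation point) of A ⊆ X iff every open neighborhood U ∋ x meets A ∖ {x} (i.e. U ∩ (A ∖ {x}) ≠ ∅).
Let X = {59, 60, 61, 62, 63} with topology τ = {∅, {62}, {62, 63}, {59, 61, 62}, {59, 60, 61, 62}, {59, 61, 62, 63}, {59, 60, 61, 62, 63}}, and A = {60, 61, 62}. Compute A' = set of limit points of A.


A' = {59, 60, 61, 63}

For each x ∈ X, list the open sets U ∈ τ with x ∈ U, then check whether U ∩ (A ∖ {x}) ≠ ∅ for every such U.
  x = 59: opens ∋ x are {59, 61, 62}, {59, 60, 61, 62}, {59, 61, 62, 63}, {59, 60, 61, 62, 63}; each meets A ∖ {59}, so x IS a limit point.
  x = 60: opens ∋ x are {59, 60, 61, 62}, {59, 60, 61, 62, 63}; each meets A ∖ {60}, so x IS a limit point.
  x = 61: opens ∋ x are {59, 61, 62}, {59, 60, 61, 62}, {59, 61, 62, 63}, {59, 60, 61, 62, 63}; each meets A ∖ {61}, so x IS a limit point.
  x = 62: open {62} ∋ x has {62} ∩ (A ∖ {62}) = ∅, so x is NOT a limit point.
  x = 63: opens ∋ x are {62, 63}, {59, 61, 62, 63}, {59, 60, 61, 62, 63}; each meets A ∖ {63}, so x IS a limit point.
Collecting: A' = {59, 60, 61, 63}.


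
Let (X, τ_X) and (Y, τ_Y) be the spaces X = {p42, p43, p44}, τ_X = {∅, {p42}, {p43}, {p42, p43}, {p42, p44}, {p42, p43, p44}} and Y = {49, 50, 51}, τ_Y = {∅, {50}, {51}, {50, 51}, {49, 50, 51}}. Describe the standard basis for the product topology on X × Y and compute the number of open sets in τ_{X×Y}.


Basis B = {∅ × ∅, {p42} × {50}, {p42} × {51}, {p43} × {50}, {p43} × {51}, {p42} × {50, 51}, {p42, p43} × {50}, {p42, p44} × {50}, {p42, p43} × {51}, {p42, p44} × {51}, {p43} × {50, 51}, {p42} × {49, 50, 51}, {p42, p43, p44} × {50}, {p42, p43, p44} × {51}, {p43} × {49, 50, 51}, {p42, p43} × {50, 51}, {p42, p44} × {50, 51}, {p42, p43} × {49, 50, 51}, {p42, p44} × {49, 50, 51}, {p42, p43, p44} × {50, 51}, {p42, p43, p44} × {49, 50, 51}}; |τ_{X×Y}| = 70.

Enumerate products U × V with U ∈ τ_X, V ∈ τ_Y (deduplicated):
  ∅ × ∅ = {} (∅)
  {p42} × {50} = {(p42,50)}
  {p42} × {51} = {(p42,51)}
  {p43} × {50} = {(p43,50)}
  {p43} × {51} = {(p43,51)}
  {p42} × {50, 51} = {(p42,50), (p42,51)}
  {p42, p43} × {50} = {(p42,50), (p43,50)}
  {p42, p44} × {50} = {(p42,50), (p44,50)}
  {p42, p43} × {51} = {(p42,51), (p43,51)}
  {p42, p44} × {51} = {(p42,51), (p44,51)}
  {p43} × {50, 51} = {(p43,50), (p43,51)}
  {p42} × {49, 50, 51} = {(p42,49), (p42,50), (p42,51)}
  {p42, p43, p44} × {50} = {(p42,50), (p43,50), (p44,50)}
  {p42, p43, p44} × {51} = {(p42,51), (p43,51), (p44,51)}
  {p43} × {49, 50, 51} = {(p43,49), (p43,50), (p43,51)}
  {p42, p43} × {50, 51} = {(p42,50), (p42,51), (p43,50), (p43,51)}
  {p42, p44} × {50, 51} = {(p42,50), (p42,51), (p44,50), (p44,51)}
  {p42, p43} × {49, 50, 51} = {(p42,49), (p42,50), (p42,51), (p43,49), (p43,50), (p43,51)}
  {p42, p44} × {49, 50, 51} = {(p42,49), (p42,50), (p42,51), (p44,49), (p44,50), (p44,51)}
  {p42, p43, p44} × {50, 51} = {(p42,50), (p42,51), (p43,50), (p43,51), (p44,50), (p44,51)}
  {p42, p43, p44} × {49, 50, 51} = {(p42,49), (p42,50), (p42,51), (p43,49), (p43,50), (p43,51), (p44,49), (p44,50), (p44,51)}
These 21 distinct sets form the basis B.
Close under arbitrary unions to get τ_{X×Y}; counting gives |τ_{X×Y}| = 70.


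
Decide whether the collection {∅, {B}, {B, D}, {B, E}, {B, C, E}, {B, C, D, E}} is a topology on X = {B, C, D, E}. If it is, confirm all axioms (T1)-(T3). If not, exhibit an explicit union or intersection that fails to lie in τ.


τ is NOT a topology on X.

Axiom (T1): ∅ ∈ τ? Yes; X ∈ τ? Yes.
Axiom (T2/T3): check pairwise unions and intersections of members of τ.
Counterexample for (T2): {B, D} ∪ {B, E} = {B, D, E} ∉ τ. Therefore τ is NOT a topology.


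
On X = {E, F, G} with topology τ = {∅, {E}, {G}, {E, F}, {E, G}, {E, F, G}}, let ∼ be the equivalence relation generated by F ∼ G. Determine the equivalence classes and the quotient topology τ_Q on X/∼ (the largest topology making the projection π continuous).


X/∼ = {[E], [F=G]}; |τ_Q| = 3.

Equivalence classes: [E], [F=G].
Quotient map π: X → X/∼ sends E ↦ [E], F ↦ [F=G], G ↦ [F=G].
For each subset V ⊆ X/∼, compute π^{-1}(V) ⊆ X and check whether π^{-1}(V) ∈ τ. V is open in τ_Q iff π^{-1}(V) ∈ τ.
  V = {}: π^{-1}(V) = ∅ ∈ τ ✓.
  V = {[E]}: π^{-1}(V) = {E} ∈ τ ✓.
  V = {[F=G]}: π^{-1}(V) = {F, G} ∉ τ ✗.
  V = {[E], [F=G]}: π^{-1}(V) = {E, F, G} ∈ τ ✓.
Open sets in the quotient: τ_Q = {{}, {[E]}, {[E], [F=G]}} (3 elements).


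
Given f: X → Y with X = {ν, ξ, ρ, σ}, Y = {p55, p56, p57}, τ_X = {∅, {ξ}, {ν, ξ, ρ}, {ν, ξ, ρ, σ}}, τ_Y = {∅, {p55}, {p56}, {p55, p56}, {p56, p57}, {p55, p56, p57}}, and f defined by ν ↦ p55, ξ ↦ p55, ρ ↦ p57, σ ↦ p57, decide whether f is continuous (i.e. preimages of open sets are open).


f is NOT continuous.

Compute f^{-1}(U) for each U ∈ τ_Y:
  U = ∅: f^{-1}(U) = ∅ ∈ τ_X ✓.
  U = {p55}: f^{-1}(U) = {ν, ξ} ∉ τ_X ✗.
  U = {p56}: f^{-1}(U) = ∅ ∈ τ_X ✓.
  U = {p55, p56}: f^{-1}(U) = {ν, ξ} ∉ τ_X ✗.
  U = {p56, p57}: f^{-1}(U) = {ρ, σ} ∉ τ_X ✗.
  U = {p55, p56, p57}: f^{-1}(U) = {ν, ξ, ρ, σ} ∈ τ_X ✓.
Found U = {p55} with f^{-1}(U) = {ν, ξ} not in τ_X. Therefore f is NOT continuous.


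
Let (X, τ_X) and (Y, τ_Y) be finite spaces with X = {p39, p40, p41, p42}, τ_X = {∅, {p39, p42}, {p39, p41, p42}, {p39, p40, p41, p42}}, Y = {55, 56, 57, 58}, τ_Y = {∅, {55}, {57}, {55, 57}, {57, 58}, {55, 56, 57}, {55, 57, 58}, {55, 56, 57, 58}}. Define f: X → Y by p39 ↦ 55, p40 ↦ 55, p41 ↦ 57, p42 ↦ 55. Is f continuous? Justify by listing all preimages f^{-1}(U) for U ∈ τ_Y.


f is NOT continuous.

Compute f^{-1}(U) for each U ∈ τ_Y:
  U = ∅: f^{-1}(U) = ∅ ∈ τ_X ✓.
  U = {55}: f^{-1}(U) = {p39, p40, p42} ∉ τ_X ✗.
  U = {57}: f^{-1}(U) = {p41} ∉ τ_X ✗.
  U = {55, 57}: f^{-1}(U) = {p39, p40, p41, p42} ∈ τ_X ✓.
  U = {57, 58}: f^{-1}(U) = {p41} ∉ τ_X ✗.
  U = {55, 56, 57}: f^{-1}(U) = {p39, p40, p41, p42} ∈ τ_X ✓.
  U = {55, 57, 58}: f^{-1}(U) = {p39, p40, p41, p42} ∈ τ_X ✓.
  U = {55, 56, 57, 58}: f^{-1}(U) = {p39, p40, p41, p42} ∈ τ_X ✓.
Found U = {55} with f^{-1}(U) = {p39, p40, p42} not in τ_X. Therefore f is NOT continuous.


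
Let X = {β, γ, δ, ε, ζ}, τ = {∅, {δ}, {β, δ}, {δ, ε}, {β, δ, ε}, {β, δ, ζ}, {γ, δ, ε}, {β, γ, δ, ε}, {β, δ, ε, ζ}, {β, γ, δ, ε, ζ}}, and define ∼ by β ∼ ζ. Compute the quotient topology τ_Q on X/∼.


X/∼ = {[β=ζ], [γ], [δ], [ε]}; |τ_Q| = 7.

Equivalence classes: [β=ζ], [γ], [δ], [ε].
Quotient map π: X → X/∼ sends β ↦ [β=ζ], γ ↦ [γ], δ ↦ [δ], ε ↦ [ε], ζ ↦ [β=ζ].
For each subset V ⊆ X/∼, compute π^{-1}(V) ⊆ X and check whether π^{-1}(V) ∈ τ. V is open in τ_Q iff π^{-1}(V) ∈ τ.
  V = {}: π^{-1}(V) = ∅ ∈ τ ✓.
  V = {[β=ζ]}: π^{-1}(V) = {β, ζ} ∉ τ ✗.
  V = {[γ]}: π^{-1}(V) = {γ} ∉ τ ✗.
  V = {[β=ζ], [γ]}: π^{-1}(V) = {β, γ, ζ} ∉ τ ✗.
  V = {[δ]}: π^{-1}(V) = {δ} ∈ τ ✓.
  V = {[β=ζ], [δ]}: π^{-1}(V) = {β, δ, ζ} ∈ τ ✓.
  V = {[γ], [δ]}: π^{-1}(V) = {γ, δ} ∉ τ ✗.
  V = {[β=ζ], [γ], [δ]}: π^{-1}(V) = {β, γ, δ, ζ} ∉ τ ✗.
  V = {[ε]}: π^{-1}(V) = {ε} ∉ τ ✗.
  V = {[β=ζ], [ε]}: π^{-1}(V) = {β, ε, ζ} ∉ τ ✗.
  V = {[γ], [ε]}: π^{-1}(V) = {γ, ε} ∉ τ ✗.
  V = {[β=ζ], [γ], [ε]}: π^{-1}(V) = {β, γ, ε, ζ} ∉ τ ✗.
  V = {[δ], [ε]}: π^{-1}(V) = {δ, ε} ∈ τ ✓.
  V = {[β=ζ], [δ], [ε]}: π^{-1}(V) = {β, δ, ε, ζ} ∈ τ ✓.
  V = {[γ], [δ], [ε]}: π^{-1}(V) = {γ, δ, ε} ∈ τ ✓.
  V = {[β=ζ], [γ], [δ], [ε]}: π^{-1}(V) = {β, γ, δ, ε, ζ} ∈ τ ✓.
Open sets in the quotient: τ_Q = {{}, {[δ]}, {[β=ζ], [δ]}, {[δ], [ε]}, {[β=ζ], [δ], [ε]}, {[γ], [δ], [ε]}, {[β=ζ], [γ], [δ], [ε]}} (7 elements).


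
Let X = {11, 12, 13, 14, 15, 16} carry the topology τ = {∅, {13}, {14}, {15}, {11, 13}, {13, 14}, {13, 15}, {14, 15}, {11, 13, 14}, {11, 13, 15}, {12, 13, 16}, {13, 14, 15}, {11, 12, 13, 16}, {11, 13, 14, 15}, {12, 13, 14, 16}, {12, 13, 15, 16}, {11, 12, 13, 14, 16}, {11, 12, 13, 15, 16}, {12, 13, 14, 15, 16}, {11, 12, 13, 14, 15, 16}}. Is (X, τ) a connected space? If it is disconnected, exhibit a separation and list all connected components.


(X, τ) is disconnected; components = [{14}, {15}, {11, 12, 13, 16}].

Find clopen sets (U ∈ τ with X ∖ U ∈ τ):
  U = ∅, X ∖ U = {11, 12, 13, 14, 15, 16} — both open, so U is clopen.
  U = {14}, X ∖ U = {11, 12, 13, 15, 16} — both open, so U is clopen.
  U = {15}, X ∖ U = {11, 12, 13, 14, 16} — both open, so U is clopen.
  U = {14, 15}, X ∖ U = {11, 12, 13, 16} — both open, so U is clopen.
  U = {11, 12, 13, 16}, X ∖ U = {14, 15} — both open, so U is clopen.
  U = {11, 12, 13, 14, 16}, X ∖ U = {15} — both open, so U is clopen.
  U = {11, 12, 13, 15, 16}, X ∖ U = {14} — both open, so U is clopen.
  U = {11, 12, 13, 14, 15, 16}, X ∖ U = ∅ — both open, so U is clopen.
Nontrivial clopen(s) exist: e.g. {11, 12, 13, 16}. So (X, τ) is disconnected.
Compute connected components by grouping points that agree on all clopens:
  component: {14}
  component: {15}
  component: {11, 12, 13, 16}


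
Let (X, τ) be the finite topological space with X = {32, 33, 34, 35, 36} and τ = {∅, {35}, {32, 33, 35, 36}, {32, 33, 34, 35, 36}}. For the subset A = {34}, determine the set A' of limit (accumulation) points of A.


A' = ∅

For each x ∈ X, list the open sets U ∈ τ with x ∈ U, then check whether U ∩ (A ∖ {x}) ≠ ∅ for every such U.
  x = 32: open {32, 33, 35, 36} ∋ x has {32, 33, 35, 36} ∩ (A ∖ {32}) = ∅, so x is NOT a limit point.
  x = 33: open {32, 33, 35, 36} ∋ x has {32, 33, 35, 36} ∩ (A ∖ {33}) = ∅, so x is NOT a limit point.
  x = 34: open {32, 33, 34, 35, 36} ∋ x has {32, 33, 34, 35, 36} ∩ (A ∖ {34}) = ∅, so x is NOT a limit point.
  x = 35: open {35} ∋ x has {35} ∩ (A ∖ {35}) = ∅, so x is NOT a limit point.
  x = 36: open {32, 33, 35, 36} ∋ x has {32, 33, 35, 36} ∩ (A ∖ {36}) = ∅, so x is NOT a limit point.
Collecting: A' = ∅.


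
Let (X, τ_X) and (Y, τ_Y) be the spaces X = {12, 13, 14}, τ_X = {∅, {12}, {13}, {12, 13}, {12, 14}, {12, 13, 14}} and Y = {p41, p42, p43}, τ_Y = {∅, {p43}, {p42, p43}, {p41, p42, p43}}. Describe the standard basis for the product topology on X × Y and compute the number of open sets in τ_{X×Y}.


Basis B = {∅ × ∅, {12} × {p43}, {13} × {p43}, {12} × {p42, p43}, {12, 13} × {p43}, {12, 14} × {p43}, {13} × {p42, p43}, {12} × {p41, p42, p43}, {12, 13, 14} × {p43}, {13} × {p41, p42, p43}, {12, 13} × {p42, p43}, {12, 14} × {p42, p43}, {12, 13} × {p41, p42, p43}, {12, 14} × {p41, p42, p43}, {12, 13, 14} × {p42, p43}, {12, 13, 14} × {p41, p42, p43}}; |τ_{X×Y}| = 40.

Enumerate products U × V with U ∈ τ_X, V ∈ τ_Y (deduplicated):
  ∅ × ∅ = {} (∅)
  {12} × {p43} = {(12,p43)}
  {13} × {p43} = {(13,p43)}
  {12} × {p42, p43} = {(12,p42), (12,p43)}
  {12, 13} × {p43} = {(12,p43), (13,p43)}
  {12, 14} × {p43} = {(12,p43), (14,p43)}
  {13} × {p42, p43} = {(13,p42), (13,p43)}
  {12} × {p41, p42, p43} = {(12,p41), (12,p42), (12,p43)}
  {12, 13, 14} × {p43} = {(12,p43), (13,p43), (14,p43)}
  {13} × {p41, p42, p43} = {(13,p41), (13,p42), (13,p43)}
  {12, 13} × {p42, p43} = {(12,p42), (12,p43), (13,p42), (13,p43)}
  {12, 14} × {p42, p43} = {(12,p42), (12,p43), (14,p42), (14,p43)}
  {12, 13} × {p41, p42, p43} = {(12,p41), (12,p42), (12,p43), (13,p41), (13,p42), (13,p43)}
  {12, 14} × {p41, p42, p43} = {(12,p41), (12,p42), (12,p43), (14,p41), (14,p42), (14,p43)}
  {12, 13, 14} × {p42, p43} = {(12,p42), (12,p43), (13,p42), (13,p43), (14,p42), (14,p43)}
  {12, 13, 14} × {p41, p42, p43} = {(12,p41), (12,p42), (12,p43), (13,p41), (13,p42), (13,p43), (14,p41), (14,p42), (14,p43)}
These 16 distinct sets form the basis B.
Close under arbitrary unions to get τ_{X×Y}; counting gives |τ_{X×Y}| = 40.


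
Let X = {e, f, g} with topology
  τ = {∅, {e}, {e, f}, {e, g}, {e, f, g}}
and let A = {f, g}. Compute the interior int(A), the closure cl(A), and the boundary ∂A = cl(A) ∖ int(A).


int(A) = ∅, cl(A) = {f, g}, ∂A = {f, g}.

Closed sets in (X, τ) are complements of opens:
  closed(X, τ) = {∅, {f}, {g}, {f, g}, {e, f, g}}.
int(A) = ⋃ {U ∈ τ : U ⊆ A}. Opens contained in A: ∅.
Taking the union of these: int(A) = ∅.
cl(A) = ⋂ {C closed : A ⊆ C}. Closed sets containing A: {f, g}, {e, f, g}.
Intersecting these: cl(A) = {f, g}.
∂A = cl(A) ∖ int(A) = {f, g} ∖ ∅ = {f, g}.


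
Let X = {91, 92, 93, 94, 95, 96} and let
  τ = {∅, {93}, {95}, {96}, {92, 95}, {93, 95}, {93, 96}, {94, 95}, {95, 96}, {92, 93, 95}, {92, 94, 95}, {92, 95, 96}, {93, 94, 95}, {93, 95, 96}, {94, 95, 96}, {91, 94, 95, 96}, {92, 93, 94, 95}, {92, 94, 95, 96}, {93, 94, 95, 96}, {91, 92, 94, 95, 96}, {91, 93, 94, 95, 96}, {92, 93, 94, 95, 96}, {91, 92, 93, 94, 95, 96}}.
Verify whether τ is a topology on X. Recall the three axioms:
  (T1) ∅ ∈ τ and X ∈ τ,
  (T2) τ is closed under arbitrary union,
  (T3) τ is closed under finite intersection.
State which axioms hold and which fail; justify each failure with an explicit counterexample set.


τ is NOT a topology on X.

Axiom (T1): ∅ ∈ τ? Yes; X ∈ τ? Yes.
Axiom (T2/T3): check pairwise unions and intersections of members of τ.
Counterexample for (T2): {93} ∪ {92, 95, 96} = {92, 93, 95, 96} ∉ τ. Therefore τ is NOT a topology.


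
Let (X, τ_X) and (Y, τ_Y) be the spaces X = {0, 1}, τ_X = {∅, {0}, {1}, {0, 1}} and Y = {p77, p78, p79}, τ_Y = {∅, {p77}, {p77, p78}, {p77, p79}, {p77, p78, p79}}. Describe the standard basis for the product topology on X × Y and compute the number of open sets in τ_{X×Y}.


Basis B = {∅ × ∅, {0} × {p77}, {1} × {p77}, {0} × {p77, p78}, {0} × {p77, p79}, {0, 1} × {p77}, {1} × {p77, p78}, {1} × {p77, p79}, {0} × {p77, p78, p79}, {1} × {p77, p78, p79}, {0, 1} × {p77, p78}, {0, 1} × {p77, p79}, {0, 1} × {p77, p78, p79}}; |τ_{X×Y}| = 25.

Enumerate products U × V with U ∈ τ_X, V ∈ τ_Y (deduplicated):
  ∅ × ∅ = {} (∅)
  {0} × {p77} = {(0,p77)}
  {1} × {p77} = {(1,p77)}
  {0} × {p77, p78} = {(0,p77), (0,p78)}
  {0} × {p77, p79} = {(0,p77), (0,p79)}
  {0, 1} × {p77} = {(0,p77), (1,p77)}
  {1} × {p77, p78} = {(1,p77), (1,p78)}
  {1} × {p77, p79} = {(1,p77), (1,p79)}
  {0} × {p77, p78, p79} = {(0,p77), (0,p78), (0,p79)}
  {1} × {p77, p78, p79} = {(1,p77), (1,p78), (1,p79)}
  {0, 1} × {p77, p78} = {(0,p77), (0,p78), (1,p77), (1,p78)}
  {0, 1} × {p77, p79} = {(0,p77), (0,p79), (1,p77), (1,p79)}
  {0, 1} × {p77, p78, p79} = {(0,p77), (0,p78), (0,p79), (1,p77), (1,p78), (1,p79)}
These 13 distinct sets form the basis B.
Close under arbitrary unions to get τ_{X×Y}; counting gives |τ_{X×Y}| = 25.


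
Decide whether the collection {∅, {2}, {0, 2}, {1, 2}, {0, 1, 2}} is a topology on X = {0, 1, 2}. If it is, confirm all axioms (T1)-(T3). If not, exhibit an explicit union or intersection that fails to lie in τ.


τ IS a topology on X.

Axiom (T1): ∅ ∈ τ? Yes; X ∈ τ? Yes.
Axiom (T2/T3): check pairwise unions and intersections of members of τ.
All pairwise intersections and unions checked — each lies in τ. Therefore τ satisfies (T1), (T2), (T3): it IS a topology on X.


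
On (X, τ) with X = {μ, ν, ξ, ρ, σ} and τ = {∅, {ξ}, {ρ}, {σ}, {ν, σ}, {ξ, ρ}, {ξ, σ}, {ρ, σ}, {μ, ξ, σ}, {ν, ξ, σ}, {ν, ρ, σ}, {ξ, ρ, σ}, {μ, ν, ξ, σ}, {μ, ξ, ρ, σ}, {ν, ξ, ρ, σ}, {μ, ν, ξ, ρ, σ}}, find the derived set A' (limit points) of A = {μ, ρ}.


A' = ∅

For each x ∈ X, list the open sets U ∈ τ with x ∈ U, then check whether U ∩ (A ∖ {x}) ≠ ∅ for every such U.
  x = μ: open {μ, ξ, σ} ∋ x has {μ, ξ, σ} ∩ (A ∖ {μ}) = ∅, so x is NOT a limit point.
  x = ν: open {ν, σ} ∋ x has {ν, σ} ∩ (A ∖ {ν}) = ∅, so x is NOT a limit point.
  x = ξ: open {ξ} ∋ x has {ξ} ∩ (A ∖ {ξ}) = ∅, so x is NOT a limit point.
  x = ρ: open {ρ} ∋ x has {ρ} ∩ (A ∖ {ρ}) = ∅, so x is NOT a limit point.
  x = σ: open {σ} ∋ x has {σ} ∩ (A ∖ {σ}) = ∅, so x is NOT a limit point.
Collecting: A' = ∅.


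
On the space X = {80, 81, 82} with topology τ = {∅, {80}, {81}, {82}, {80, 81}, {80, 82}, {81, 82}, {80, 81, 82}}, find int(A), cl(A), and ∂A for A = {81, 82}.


int(A) = {81, 82}, cl(A) = {81, 82}, ∂A = ∅.

Closed sets in (X, τ) are complements of opens:
  closed(X, τ) = {∅, {80}, {81}, {82}, {80, 81}, {80, 82}, {81, 82}, {80, 81, 82}}.
int(A) = ⋃ {U ∈ τ : U ⊆ A}. Opens contained in A: ∅, {81}, {82}, {81, 82}.
Taking the union of these: int(A) = {81, 82}.
cl(A) = ⋂ {C closed : A ⊆ C}. Closed sets containing A: {81, 82}, {80, 81, 82}.
Intersecting these: cl(A) = {81, 82}.
∂A = cl(A) ∖ int(A) = {81, 82} ∖ {81, 82} = ∅.


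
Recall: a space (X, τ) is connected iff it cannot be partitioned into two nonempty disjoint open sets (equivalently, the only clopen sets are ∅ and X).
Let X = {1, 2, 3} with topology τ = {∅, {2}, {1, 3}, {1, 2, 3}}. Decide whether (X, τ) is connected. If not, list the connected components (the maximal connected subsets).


(X, τ) is disconnected; components = [{2}, {1, 3}].

Find clopen sets (U ∈ τ with X ∖ U ∈ τ):
  U = ∅, X ∖ U = {1, 2, 3} — both open, so U is clopen.
  U = {2}, X ∖ U = {1, 3} — both open, so U is clopen.
  U = {1, 3}, X ∖ U = {2} — both open, so U is clopen.
  U = {1, 2, 3}, X ∖ U = ∅ — both open, so U is clopen.
Nontrivial clopen(s) exist: e.g. {2}. So (X, τ) is disconnected.
Compute connected components by grouping points that agree on all clopens:
  component: {2}
  component: {1, 3}


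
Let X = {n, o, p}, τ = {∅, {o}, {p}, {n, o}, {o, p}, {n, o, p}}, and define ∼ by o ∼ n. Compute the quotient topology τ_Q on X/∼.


X/∼ = {[n=o], [p]}; |τ_Q| = 4.

Equivalence classes: [n=o], [p].
Quotient map π: X → X/∼ sends n ↦ [n=o], o ↦ [n=o], p ↦ [p].
For each subset V ⊆ X/∼, compute π^{-1}(V) ⊆ X and check whether π^{-1}(V) ∈ τ. V is open in τ_Q iff π^{-1}(V) ∈ τ.
  V = {}: π^{-1}(V) = ∅ ∈ τ ✓.
  V = {[n=o]}: π^{-1}(V) = {n, o} ∈ τ ✓.
  V = {[p]}: π^{-1}(V) = {p} ∈ τ ✓.
  V = {[n=o], [p]}: π^{-1}(V) = {n, o, p} ∈ τ ✓.
Open sets in the quotient: τ_Q = {{}, {[n=o]}, {[p]}, {[n=o], [p]}} (4 elements).


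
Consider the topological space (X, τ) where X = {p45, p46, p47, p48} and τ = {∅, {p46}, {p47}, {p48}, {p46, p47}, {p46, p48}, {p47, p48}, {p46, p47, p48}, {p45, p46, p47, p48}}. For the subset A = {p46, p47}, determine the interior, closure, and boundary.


int(A) = {p46, p47}, cl(A) = {p45, p46, p47}, ∂A = {p45}.

Closed sets in (X, τ) are complements of opens:
  closed(X, τ) = {∅, {p45}, {p45, p46}, {p45, p47}, {p45, p48}, {p45, p46, p47}, {p45, p46, p48}, {p45, p47, p48}, {p45, p46, p47, p48}}.
int(A) = ⋃ {U ∈ τ : U ⊆ A}. Opens contained in A: ∅, {p46}, {p47}, {p46, p47}.
Taking the union of these: int(A) = {p46, p47}.
cl(A) = ⋂ {C closed : A ⊆ C}. Closed sets containing A: {p45, p46, p47}, {p45, p46, p47, p48}.
Intersecting these: cl(A) = {p45, p46, p47}.
∂A = cl(A) ∖ int(A) = {p45, p46, p47} ∖ {p46, p47} = {p45}.


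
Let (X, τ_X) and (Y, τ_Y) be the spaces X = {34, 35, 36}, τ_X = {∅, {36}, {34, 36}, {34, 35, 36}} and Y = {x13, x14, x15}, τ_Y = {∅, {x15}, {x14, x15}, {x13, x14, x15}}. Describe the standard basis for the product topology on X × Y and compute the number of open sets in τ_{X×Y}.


Basis B = {∅ × ∅, {36} × {x15}, {34, 36} × {x15}, {36} × {x14, x15}, {34, 35, 36} × {x15}, {36} × {x13, x14, x15}, {34, 36} × {x14, x15}, {34, 36} × {x13, x14, x15}, {34, 35, 36} × {x14, x15}, {34, 35, 36} × {x13, x14, x15}}; |τ_{X×Y}| = 20.

Enumerate products U × V with U ∈ τ_X, V ∈ τ_Y (deduplicated):
  ∅ × ∅ = {} (∅)
  {36} × {x15} = {(36,x15)}
  {34, 36} × {x15} = {(34,x15), (36,x15)}
  {36} × {x14, x15} = {(36,x14), (36,x15)}
  {34, 35, 36} × {x15} = {(34,x15), (35,x15), (36,x15)}
  {36} × {x13, x14, x15} = {(36,x13), (36,x14), (36,x15)}
  {34, 36} × {x14, x15} = {(34,x14), (34,x15), (36,x14), (36,x15)}
  {34, 36} × {x13, x14, x15} = {(34,x13), (34,x14), (34,x15), (36,x13), (36,x14), (36,x15)}
  {34, 35, 36} × {x14, x15} = {(34,x14), (34,x15), (35,x14), (35,x15), (36,x14), (36,x15)}
  {34, 35, 36} × {x13, x14, x15} = {(34,x13), (34,x14), (34,x15), (35,x13), (35,x14), (35,x15), (36,x13), (36,x14), (36,x15)}
These 10 distinct sets form the basis B.
Close under arbitrary unions to get τ_{X×Y}; counting gives |τ_{X×Y}| = 20.


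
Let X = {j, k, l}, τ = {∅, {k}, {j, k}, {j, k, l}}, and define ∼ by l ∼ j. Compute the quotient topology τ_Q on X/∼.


X/∼ = {[j=l], [k]}; |τ_Q| = 3.

Equivalence classes: [j=l], [k].
Quotient map π: X → X/∼ sends j ↦ [j=l], k ↦ [k], l ↦ [j=l].
For each subset V ⊆ X/∼, compute π^{-1}(V) ⊆ X and check whether π^{-1}(V) ∈ τ. V is open in τ_Q iff π^{-1}(V) ∈ τ.
  V = {}: π^{-1}(V) = ∅ ∈ τ ✓.
  V = {[j=l]}: π^{-1}(V) = {j, l} ∉ τ ✗.
  V = {[k]}: π^{-1}(V) = {k} ∈ τ ✓.
  V = {[j=l], [k]}: π^{-1}(V) = {j, k, l} ∈ τ ✓.
Open sets in the quotient: τ_Q = {{}, {[k]}, {[j=l], [k]}} (3 elements).


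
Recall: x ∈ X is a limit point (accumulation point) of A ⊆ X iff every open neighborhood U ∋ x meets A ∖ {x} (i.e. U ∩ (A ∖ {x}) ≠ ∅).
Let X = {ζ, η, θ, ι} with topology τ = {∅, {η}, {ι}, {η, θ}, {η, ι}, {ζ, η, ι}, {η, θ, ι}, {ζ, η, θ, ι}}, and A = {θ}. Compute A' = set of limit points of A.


A' = ∅

For each x ∈ X, list the open sets U ∈ τ with x ∈ U, then check whether U ∩ (A ∖ {x}) ≠ ∅ for every such U.
  x = ζ: open {ζ, η, ι} ∋ x has {ζ, η, ι} ∩ (A ∖ {ζ}) = ∅, so x is NOT a limit point.
  x = η: open {η} ∋ x has {η} ∩ (A ∖ {η}) = ∅, so x is NOT a limit point.
  x = θ: open {η, θ} ∋ x has {η, θ} ∩ (A ∖ {θ}) = ∅, so x is NOT a limit point.
  x = ι: open {ι} ∋ x has {ι} ∩ (A ∖ {ι}) = ∅, so x is NOT a limit point.
Collecting: A' = ∅.


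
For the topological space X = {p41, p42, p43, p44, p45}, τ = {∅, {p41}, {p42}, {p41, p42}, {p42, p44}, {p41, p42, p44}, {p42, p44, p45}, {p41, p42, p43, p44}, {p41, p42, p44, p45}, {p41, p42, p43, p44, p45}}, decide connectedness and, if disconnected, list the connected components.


(X, τ) is connected.

Find clopen sets (U ∈ τ with X ∖ U ∈ τ):
  U = ∅, X ∖ U = {p41, p42, p43, p44, p45} — both open, so U is clopen.
  U = {p41, p42, p43, p44, p45}, X ∖ U = ∅ — both open, so U is clopen.
Only trivial clopens (∅ and X) exist, so (X, τ) is connected.
Compute connected components by grouping points that agree on all clopens:
  component: {p41, p42, p43, p44, p45}


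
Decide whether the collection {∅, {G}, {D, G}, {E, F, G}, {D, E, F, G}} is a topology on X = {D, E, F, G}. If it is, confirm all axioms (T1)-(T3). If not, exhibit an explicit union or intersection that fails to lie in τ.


τ IS a topology on X.

Axiom (T1): ∅ ∈ τ? Yes; X ∈ τ? Yes.
Axiom (T2/T3): check pairwise unions and intersections of members of τ.
All pairwise intersections and unions checked — each lies in τ. Therefore τ satisfies (T1), (T2), (T3): it IS a topology on X.


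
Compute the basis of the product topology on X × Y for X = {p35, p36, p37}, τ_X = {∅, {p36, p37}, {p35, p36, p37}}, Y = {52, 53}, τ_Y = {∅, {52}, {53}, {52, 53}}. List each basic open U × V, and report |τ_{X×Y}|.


Basis B = {∅ × ∅, {p36, p37} × {52}, {p36, p37} × {53}, {p35, p36, p37} × {52}, {p35, p36, p37} × {53}, {p36, p37} × {52, 53}, {p35, p36, p37} × {52, 53}}; |τ_{X×Y}| = 9.

Enumerate products U × V with U ∈ τ_X, V ∈ τ_Y (deduplicated):
  ∅ × ∅ = {} (∅)
  {p36, p37} × {52} = {(p36,52), (p37,52)}
  {p36, p37} × {53} = {(p36,53), (p37,53)}
  {p35, p36, p37} × {52} = {(p35,52), (p36,52), (p37,52)}
  {p35, p36, p37} × {53} = {(p35,53), (p36,53), (p37,53)}
  {p36, p37} × {52, 53} = {(p36,52), (p36,53), (p37,52), (p37,53)}
  {p35, p36, p37} × {52, 53} = {(p35,52), (p35,53), (p36,52), (p36,53), (p37,52), (p37,53)}
These 7 distinct sets form the basis B.
Close under arbitrary unions to get τ_{X×Y}; counting gives |τ_{X×Y}| = 9.


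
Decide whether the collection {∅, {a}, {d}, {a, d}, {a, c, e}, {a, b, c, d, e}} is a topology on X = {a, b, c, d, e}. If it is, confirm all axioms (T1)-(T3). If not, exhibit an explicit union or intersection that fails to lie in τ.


τ is NOT a topology on X.

Axiom (T1): ∅ ∈ τ? Yes; X ∈ τ? Yes.
Axiom (T2/T3): check pairwise unions and intersections of members of τ.
Counterexample for (T2): {d} ∪ {a, c, e} = {a, c, d, e} ∉ τ. Therefore τ is NOT a topology.


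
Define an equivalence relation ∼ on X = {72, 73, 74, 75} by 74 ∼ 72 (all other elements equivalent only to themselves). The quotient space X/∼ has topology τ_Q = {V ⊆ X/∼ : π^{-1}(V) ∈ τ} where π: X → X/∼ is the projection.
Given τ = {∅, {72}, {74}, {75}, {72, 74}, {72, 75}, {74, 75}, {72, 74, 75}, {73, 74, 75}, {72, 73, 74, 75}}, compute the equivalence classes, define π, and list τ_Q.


X/∼ = {[72=74], [73], [75]}; |τ_Q| = 5.

Equivalence classes: [72=74], [73], [75].
Quotient map π: X → X/∼ sends 72 ↦ [72=74], 73 ↦ [73], 74 ↦ [72=74], 75 ↦ [75].
For each subset V ⊆ X/∼, compute π^{-1}(V) ⊆ X and check whether π^{-1}(V) ∈ τ. V is open in τ_Q iff π^{-1}(V) ∈ τ.
  V = {}: π^{-1}(V) = ∅ ∈ τ ✓.
  V = {[72=74]}: π^{-1}(V) = {72, 74} ∈ τ ✓.
  V = {[73]}: π^{-1}(V) = {73} ∉ τ ✗.
  V = {[72=74], [73]}: π^{-1}(V) = {72, 73, 74} ∉ τ ✗.
  V = {[75]}: π^{-1}(V) = {75} ∈ τ ✓.
  V = {[72=74], [75]}: π^{-1}(V) = {72, 74, 75} ∈ τ ✓.
  V = {[73], [75]}: π^{-1}(V) = {73, 75} ∉ τ ✗.
  V = {[72=74], [73], [75]}: π^{-1}(V) = {72, 73, 74, 75} ∈ τ ✓.
Open sets in the quotient: τ_Q = {{}, {[72=74]}, {[75]}, {[72=74], [75]}, {[72=74], [73], [75]}} (5 elements).


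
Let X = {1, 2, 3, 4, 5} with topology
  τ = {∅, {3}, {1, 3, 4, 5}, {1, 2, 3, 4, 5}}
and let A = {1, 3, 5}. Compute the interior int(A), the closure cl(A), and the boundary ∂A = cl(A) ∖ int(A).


int(A) = {3}, cl(A) = {1, 2, 3, 4, 5}, ∂A = {1, 2, 4, 5}.

Closed sets in (X, τ) are complements of opens:
  closed(X, τ) = {∅, {2}, {1, 2, 4, 5}, {1, 2, 3, 4, 5}}.
int(A) = ⋃ {U ∈ τ : U ⊆ A}. Opens contained in A: ∅, {3}.
Taking the union of these: int(A) = {3}.
cl(A) = ⋂ {C closed : A ⊆ C}. Closed sets containing A: {1, 2, 3, 4, 5}.
Intersecting these: cl(A) = {1, 2, 3, 4, 5}.
∂A = cl(A) ∖ int(A) = {1, 2, 3, 4, 5} ∖ {3} = {1, 2, 4, 5}.


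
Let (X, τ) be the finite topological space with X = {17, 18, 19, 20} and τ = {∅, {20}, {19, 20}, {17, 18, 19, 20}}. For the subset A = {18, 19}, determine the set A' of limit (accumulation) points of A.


A' = {17, 18}

For each x ∈ X, list the open sets U ∈ τ with x ∈ U, then check whether U ∩ (A ∖ {x}) ≠ ∅ for every such U.
  x = 17: opens ∋ x are {17, 18, 19, 20}; each meets A ∖ {17}, so x IS a limit point.
  x = 18: opens ∋ x are {17, 18, 19, 20}; each meets A ∖ {18}, so x IS a limit point.
  x = 19: open {19, 20} ∋ x has {19, 20} ∩ (A ∖ {19}) = ∅, so x is NOT a limit point.
  x = 20: open {20} ∋ x has {20} ∩ (A ∖ {20}) = ∅, so x is NOT a limit point.
Collecting: A' = {17, 18}.
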